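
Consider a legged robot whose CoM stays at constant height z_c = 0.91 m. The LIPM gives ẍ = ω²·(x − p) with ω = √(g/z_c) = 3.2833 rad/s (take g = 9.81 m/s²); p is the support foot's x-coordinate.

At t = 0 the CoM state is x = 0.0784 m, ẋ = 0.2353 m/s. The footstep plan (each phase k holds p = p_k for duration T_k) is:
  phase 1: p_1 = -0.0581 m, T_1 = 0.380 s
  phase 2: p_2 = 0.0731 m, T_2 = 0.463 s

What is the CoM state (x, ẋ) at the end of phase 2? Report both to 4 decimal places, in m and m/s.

phase 1: p=-0.0581, T=0.380, ωT=1.247654, cosh=1.884671, sinh=1.597493; start (x,ẋ)=(0.078400, 0.235300) → end (x,ẋ)=(0.313643, 1.159412)
phase 2: p=0.0731, T=0.463, ωT=1.520168, cosh=2.395834, sinh=2.177159; start (x,ẋ)=(0.313643, 1.159412) → end (x,ẋ)=(1.418209, 4.497225)

x = 1.4182, ẋ = 4.4972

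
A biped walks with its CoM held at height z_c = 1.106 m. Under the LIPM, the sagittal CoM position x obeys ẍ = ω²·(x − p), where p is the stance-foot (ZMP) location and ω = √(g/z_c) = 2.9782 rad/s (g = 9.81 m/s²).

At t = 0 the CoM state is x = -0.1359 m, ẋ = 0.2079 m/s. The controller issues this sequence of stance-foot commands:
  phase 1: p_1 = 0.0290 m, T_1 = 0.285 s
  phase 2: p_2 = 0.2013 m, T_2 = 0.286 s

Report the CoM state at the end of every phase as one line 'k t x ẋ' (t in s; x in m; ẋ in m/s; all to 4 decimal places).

1 0.2850 -0.1323 -0.1813
2 0.5710 -0.3192 -1.2036

phase 1: p=0.0290, T=0.285, ωT=0.848787, cosh=1.382372, sinh=0.954438; start (x,ẋ)=(-0.135900, 0.207900) → end (x,ẋ)=(-0.132326, -0.181334)
phase 2: p=0.2013, T=0.286, ωT=0.851765, cosh=1.385221, sinh=0.958560; start (x,ẋ)=(-0.132326, -0.181334) → end (x,ẋ)=(-0.319210, -1.203619)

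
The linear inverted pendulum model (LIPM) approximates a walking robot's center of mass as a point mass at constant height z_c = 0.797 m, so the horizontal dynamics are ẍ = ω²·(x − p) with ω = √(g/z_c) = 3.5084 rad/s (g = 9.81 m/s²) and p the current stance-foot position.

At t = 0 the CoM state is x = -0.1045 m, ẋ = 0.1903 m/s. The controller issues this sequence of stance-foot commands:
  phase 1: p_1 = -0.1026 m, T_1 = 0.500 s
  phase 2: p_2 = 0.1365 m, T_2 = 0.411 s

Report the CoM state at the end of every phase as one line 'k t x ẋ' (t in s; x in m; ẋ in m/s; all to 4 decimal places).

1 0.5000 0.0438 0.5476
2 0.9110 0.2411 0.5733

phase 1: p=-0.1026, T=0.500, ωT=1.754200, cosh=2.975934, sinh=2.802889; start (x,ẋ)=(-0.104500, 0.190300) → end (x,ẋ)=(0.043778, 0.547636)
phase 2: p=0.1365, T=0.411, ωT=1.441952, cosh=2.232705, sinh=1.996239; start (x,ẋ)=(0.043778, 0.547636) → end (x,ẋ)=(0.241078, 0.573321)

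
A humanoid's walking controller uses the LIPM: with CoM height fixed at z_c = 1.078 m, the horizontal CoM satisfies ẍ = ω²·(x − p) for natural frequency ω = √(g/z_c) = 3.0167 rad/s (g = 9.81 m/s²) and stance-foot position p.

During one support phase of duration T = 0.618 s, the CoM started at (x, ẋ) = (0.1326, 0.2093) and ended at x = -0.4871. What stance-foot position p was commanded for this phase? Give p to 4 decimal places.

ωT = 3.0167·0.618 = 1.864321; cosh(ωT) = 3.303276, sinh(ωT) = 3.148275
x(T) = p + (x₀−p)·cosh(ωT) + (ẋ₀/ω)·sinh(ωT) ⇒ p·(1 − cosh) = x(T) − x₀·cosh − (ẋ₀/ω)·sinh
numerator   = -0.4871 − (0.1326)·3.303276 − (0.2093/3.0167)·3.148275 = -1.143543
denominator = 1 − 3.303276 = -2.303276
p = -1.143543 / -2.303276 = 0.4965

p = 0.4965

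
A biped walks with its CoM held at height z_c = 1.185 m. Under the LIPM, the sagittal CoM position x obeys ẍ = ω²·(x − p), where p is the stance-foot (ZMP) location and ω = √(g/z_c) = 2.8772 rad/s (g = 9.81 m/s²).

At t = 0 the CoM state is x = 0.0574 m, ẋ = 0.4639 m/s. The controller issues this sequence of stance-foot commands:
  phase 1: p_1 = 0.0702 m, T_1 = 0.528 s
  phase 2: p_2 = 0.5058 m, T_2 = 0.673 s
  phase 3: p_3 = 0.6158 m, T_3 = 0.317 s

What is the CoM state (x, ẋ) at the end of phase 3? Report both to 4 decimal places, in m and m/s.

phase 1: p=0.0702, T=0.528, ωT=1.519162, cosh=2.393644, sinh=2.174749; start (x,ẋ)=(0.057400, 0.463900) → end (x,ẋ)=(0.390203, 1.030320)
phase 2: p=0.5058, T=0.673, ωT=1.936356, cosh=3.538833, sinh=3.394604; start (x,ẋ)=(0.390203, 1.030320) → end (x,ẋ)=(1.312322, 2.517098)
phase 3: p=0.6158, T=0.317, ωT=0.912072, cosh=1.445584, sinh=1.043893; start (x,ẋ)=(1.312322, 2.517098) → end (x,ẋ)=(2.535924, 5.730672)

x = 2.5359, ẋ = 5.7307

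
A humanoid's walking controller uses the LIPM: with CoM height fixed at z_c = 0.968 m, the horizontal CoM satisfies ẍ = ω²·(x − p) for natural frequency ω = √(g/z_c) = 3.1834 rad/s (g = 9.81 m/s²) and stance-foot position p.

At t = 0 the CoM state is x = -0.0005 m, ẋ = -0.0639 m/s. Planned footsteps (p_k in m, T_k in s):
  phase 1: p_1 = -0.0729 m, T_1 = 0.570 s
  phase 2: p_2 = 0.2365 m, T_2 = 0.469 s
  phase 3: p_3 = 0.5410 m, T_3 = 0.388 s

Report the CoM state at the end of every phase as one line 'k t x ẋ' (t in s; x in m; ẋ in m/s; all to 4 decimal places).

1 0.5700 0.0952 0.4873
2 1.0390 0.2297 0.1888
3 1.4270 0.0538 -1.2078

phase 1: p=-0.0729, T=0.570, ωT=1.814538, cosh=3.150576, sinh=2.987663; start (x,ẋ)=(-0.000500, -0.063900) → end (x,ẋ)=(0.095231, 0.487269)
phase 2: p=0.2365, T=0.469, ωT=1.493015, cosh=2.337593, sinh=2.112899; start (x,ẋ)=(0.095231, 0.487269) → end (x,ẋ)=(0.229682, 0.188832)
phase 3: p=0.5410, T=0.388, ωT=1.235159, cosh=1.864857, sinh=1.574069; start (x,ẋ)=(0.229682, 0.188832) → end (x,ẋ)=(0.053807, -1.207835)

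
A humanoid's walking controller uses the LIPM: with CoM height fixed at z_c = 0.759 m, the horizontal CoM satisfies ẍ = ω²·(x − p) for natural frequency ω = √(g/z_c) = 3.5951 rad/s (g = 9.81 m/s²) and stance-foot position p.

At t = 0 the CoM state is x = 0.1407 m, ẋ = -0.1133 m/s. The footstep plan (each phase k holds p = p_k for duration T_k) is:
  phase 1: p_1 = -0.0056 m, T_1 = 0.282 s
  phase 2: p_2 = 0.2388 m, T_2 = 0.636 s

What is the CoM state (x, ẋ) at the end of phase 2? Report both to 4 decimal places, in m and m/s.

x = 0.5837, ẋ = 1.3057

phase 1: p=-0.0056, T=0.282, ωT=1.013818, cosh=1.559468, sinh=1.196637; start (x,ẋ)=(0.140700, -0.113300) → end (x,ẋ)=(0.184838, 0.452699)
phase 2: p=0.2388, T=0.636, ωT=2.286484, cosh=4.970949, sinh=4.869326; start (x,ẋ)=(0.184838, 0.452699) → end (x,ẋ)=(0.583709, 1.305700)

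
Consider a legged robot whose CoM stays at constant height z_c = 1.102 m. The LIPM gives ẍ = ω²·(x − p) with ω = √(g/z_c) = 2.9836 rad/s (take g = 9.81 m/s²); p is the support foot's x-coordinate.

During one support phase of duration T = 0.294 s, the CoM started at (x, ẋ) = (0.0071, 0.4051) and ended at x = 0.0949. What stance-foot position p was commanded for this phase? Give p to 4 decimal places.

ωT = 2.9836·0.294 = 0.877178; cosh(ωT) = 1.410031, sinh(ωT) = 0.994076
x(T) = p + (x₀−p)·cosh(ωT) + (ẋ₀/ω)·sinh(ωT) ⇒ p·(1 − cosh) = x(T) − x₀·cosh − (ẋ₀/ω)·sinh
numerator   = 0.0949 − (0.0071)·1.410031 − (0.4051/2.9836)·0.994076 = -0.050082
denominator = 1 − 1.410031 = -0.410031
p = -0.050082 / -0.410031 = 0.1221

p = 0.1221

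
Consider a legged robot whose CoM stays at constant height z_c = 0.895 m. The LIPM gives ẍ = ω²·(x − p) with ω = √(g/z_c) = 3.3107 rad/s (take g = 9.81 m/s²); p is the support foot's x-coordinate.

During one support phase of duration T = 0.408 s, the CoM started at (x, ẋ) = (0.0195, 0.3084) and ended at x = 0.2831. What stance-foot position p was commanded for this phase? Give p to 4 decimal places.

p = -0.0710

ωT = 3.3107·0.408 = 1.350766; cosh(ωT) = 2.059711, sinh(ωT) = 1.800669
x(T) = p + (x₀−p)·cosh(ωT) + (ẋ₀/ω)·sinh(ωT) ⇒ p·(1 − cosh) = x(T) − x₀·cosh − (ẋ₀/ω)·sinh
numerator   = 0.2831 − (0.0195)·2.059711 − (0.3084/3.3107)·1.800669 = 0.075199
denominator = 1 − 2.059711 = -1.059711
p = 0.075199 / -1.059711 = -0.0710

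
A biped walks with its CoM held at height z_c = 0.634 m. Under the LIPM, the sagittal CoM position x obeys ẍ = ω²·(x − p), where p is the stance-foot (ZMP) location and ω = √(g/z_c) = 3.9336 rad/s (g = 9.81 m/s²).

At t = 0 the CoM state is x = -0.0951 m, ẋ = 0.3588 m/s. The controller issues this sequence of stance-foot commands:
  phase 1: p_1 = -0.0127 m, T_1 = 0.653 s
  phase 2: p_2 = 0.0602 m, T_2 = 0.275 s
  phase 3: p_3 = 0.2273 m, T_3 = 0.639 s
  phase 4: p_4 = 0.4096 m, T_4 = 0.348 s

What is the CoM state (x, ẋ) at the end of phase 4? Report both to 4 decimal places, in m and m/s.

x = -1.0149, ẋ = -5.4052

phase 1: p=-0.0127, T=0.653, ωT=2.568641, cosh=6.562359, sinh=6.485719; start (x,ẋ)=(-0.095100, 0.358800) → end (x,ẋ)=(0.038151, 0.252367)
phase 2: p=0.0602, T=0.275, ωT=1.081740, cosh=1.644406, sinh=1.305401; start (x,ẋ)=(0.038151, 0.252367) → end (x,ẋ)=(0.107693, 0.301774)
phase 3: p=0.2273, T=0.639, ωT=2.513570, cosh=6.214960, sinh=6.133982; start (x,ẋ)=(0.107693, 0.301774) → end (x,ẋ)=(-0.045473, -1.010443)
phase 4: p=0.4096, T=0.348, ωT=1.368893, cosh=2.092692, sinh=1.838304; start (x,ẋ)=(-0.045473, -1.010443) → end (x,ẋ)=(-1.014942, -5.405249)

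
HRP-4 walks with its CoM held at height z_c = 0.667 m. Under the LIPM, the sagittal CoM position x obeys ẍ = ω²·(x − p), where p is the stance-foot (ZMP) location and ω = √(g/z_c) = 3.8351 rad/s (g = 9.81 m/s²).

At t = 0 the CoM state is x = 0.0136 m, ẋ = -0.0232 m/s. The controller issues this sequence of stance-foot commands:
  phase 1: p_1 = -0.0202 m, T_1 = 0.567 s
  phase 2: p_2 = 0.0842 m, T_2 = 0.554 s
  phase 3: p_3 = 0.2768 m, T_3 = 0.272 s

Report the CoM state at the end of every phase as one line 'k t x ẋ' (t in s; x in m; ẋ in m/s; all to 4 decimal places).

1 0.5670 0.1041 0.4595
2 1.1210 0.6631 2.2657
3 1.3930 1.6273 5.4556

phase 1: p=-0.0202, T=0.567, ωT=2.174502, cosh=4.455732, sinh=4.342068; start (x,ẋ)=(0.013600, -0.023200) → end (x,ẋ)=(0.104137, 0.459474)
phase 2: p=0.0842, T=0.554, ωT=2.124645, cosh=4.244702, sinh=4.125227; start (x,ẋ)=(0.104137, 0.459474) → end (x,ẋ)=(0.663059, 2.265743)
phase 3: p=0.2768, T=0.272, ωT=1.043147, cosh=1.595240, sinh=1.242896; start (x,ẋ)=(0.663059, 2.265743) → end (x,ẋ)=(1.627268, 5.455557)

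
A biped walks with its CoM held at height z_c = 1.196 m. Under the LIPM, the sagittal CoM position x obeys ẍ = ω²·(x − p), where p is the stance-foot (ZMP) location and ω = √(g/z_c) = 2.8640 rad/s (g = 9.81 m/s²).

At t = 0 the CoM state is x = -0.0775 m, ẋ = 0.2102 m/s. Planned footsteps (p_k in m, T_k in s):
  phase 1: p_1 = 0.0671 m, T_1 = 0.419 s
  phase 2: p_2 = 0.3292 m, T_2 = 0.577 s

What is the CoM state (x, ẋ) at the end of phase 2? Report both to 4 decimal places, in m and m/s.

phase 1: p=0.0671, T=0.419, ωT=1.200016, cosh=1.810680, sinh=1.509490; start (x,ẋ)=(-0.077500, 0.210200) → end (x,ẋ)=(-0.083937, -0.244527)
phase 2: p=0.3292, T=0.577, ωT=1.652528, cosh=2.705862, sinh=2.514297; start (x,ẋ)=(-0.083937, -0.244527) → end (x,ẋ)=(-1.003361, -3.636634)

x = -1.0034, ẋ = -3.6366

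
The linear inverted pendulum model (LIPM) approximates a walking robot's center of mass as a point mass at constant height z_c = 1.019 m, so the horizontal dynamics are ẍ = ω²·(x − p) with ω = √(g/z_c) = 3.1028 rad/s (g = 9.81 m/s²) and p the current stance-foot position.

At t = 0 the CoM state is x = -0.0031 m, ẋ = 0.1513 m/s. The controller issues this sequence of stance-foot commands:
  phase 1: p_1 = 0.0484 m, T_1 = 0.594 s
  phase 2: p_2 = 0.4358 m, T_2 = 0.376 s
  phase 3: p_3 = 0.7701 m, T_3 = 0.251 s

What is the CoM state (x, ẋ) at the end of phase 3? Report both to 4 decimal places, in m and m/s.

x = -1.1154, ẋ = -5.1954

phase 1: p=0.0484, T=0.594, ωT=1.843063, cosh=3.237094, sinh=3.078762; start (x,ẋ)=(-0.003100, 0.151300) → end (x,ẋ)=(0.031818, -0.002196)
phase 2: p=0.4358, T=0.376, ωT=1.166653, cosh=1.761317, sinh=1.449909; start (x,ẋ)=(0.031818, -0.002196) → end (x,ẋ)=(-0.276767, -1.821296)
phase 3: p=0.7701, T=0.251, ωT=0.778803, cosh=1.318909, sinh=0.859954; start (x,ẋ)=(-0.276767, -1.821296) → end (x,ẋ)=(-1.115402, -5.195441)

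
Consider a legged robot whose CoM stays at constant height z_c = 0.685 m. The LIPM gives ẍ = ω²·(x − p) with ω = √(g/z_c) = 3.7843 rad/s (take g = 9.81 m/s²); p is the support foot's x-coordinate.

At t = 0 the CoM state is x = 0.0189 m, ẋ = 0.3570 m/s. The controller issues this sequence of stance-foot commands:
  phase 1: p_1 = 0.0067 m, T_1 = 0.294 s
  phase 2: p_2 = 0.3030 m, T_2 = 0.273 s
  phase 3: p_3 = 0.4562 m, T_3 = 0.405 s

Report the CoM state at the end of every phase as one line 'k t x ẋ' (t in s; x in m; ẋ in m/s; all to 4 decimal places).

phase 1: p=0.0067, T=0.294, ωT=1.112584, cosh=1.685459, sinh=1.356751; start (x,ẋ)=(0.018900, 0.357000) → end (x,ẋ)=(0.155255, 0.664348)
phase 2: p=0.3030, T=0.273, ωT=1.033114, cosh=1.582849, sinh=1.226952; start (x,ẋ)=(0.155255, 0.664348) → end (x,ẋ)=(0.284537, 0.365558)
phase 3: p=0.4562, T=0.405, ωT=1.532641, cosh=2.423178, sinh=2.207214; start (x,ẋ)=(0.284537, 0.365558) → end (x,ẋ)=(0.253444, -0.548045)

1 0.2940 0.1553 0.6643
2 0.5670 0.2845 0.3656
3 0.9720 0.2534 -0.5480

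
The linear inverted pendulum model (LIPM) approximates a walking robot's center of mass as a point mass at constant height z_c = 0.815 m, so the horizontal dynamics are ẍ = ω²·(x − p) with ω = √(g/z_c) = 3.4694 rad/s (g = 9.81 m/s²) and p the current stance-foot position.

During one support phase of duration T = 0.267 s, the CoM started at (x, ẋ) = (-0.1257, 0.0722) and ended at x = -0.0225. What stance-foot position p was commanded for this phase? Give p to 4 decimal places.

p = -0.3016

ωT = 3.4694·0.267 = 0.926330; cosh(ωT) = 1.460614, sinh(ωT) = 1.064610
x(T) = p + (x₀−p)·cosh(ωT) + (ẋ₀/ω)·sinh(ωT) ⇒ p·(1 − cosh) = x(T) − x₀·cosh − (ẋ₀/ω)·sinh
numerator   = -0.0225 − (-0.1257)·1.460614 − (0.0722/3.4694)·1.064610 = 0.138944
denominator = 1 − 1.460614 = -0.460614
p = 0.138944 / -0.460614 = -0.3016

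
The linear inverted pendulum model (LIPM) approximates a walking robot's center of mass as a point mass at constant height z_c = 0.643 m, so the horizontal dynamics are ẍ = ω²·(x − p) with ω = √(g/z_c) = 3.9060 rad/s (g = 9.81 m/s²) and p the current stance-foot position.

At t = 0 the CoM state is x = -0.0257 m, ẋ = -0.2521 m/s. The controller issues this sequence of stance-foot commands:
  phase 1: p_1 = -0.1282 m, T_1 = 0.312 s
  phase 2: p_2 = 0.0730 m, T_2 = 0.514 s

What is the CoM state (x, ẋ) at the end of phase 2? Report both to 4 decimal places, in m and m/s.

phase 1: p=-0.1282, T=0.312, ωT=1.218672, cosh=1.839158, sinh=1.543535; start (x,ẋ)=(-0.025700, -0.252100) → end (x,ẋ)=(-0.039309, 0.154326)
phase 2: p=0.0730, T=0.514, ωT=2.007684, cosh=3.790176, sinh=3.655876; start (x,ẋ)=(-0.039309, 0.154326) → end (x,ẋ)=(-0.208227, -1.018831)

x = -0.2082, ẋ = -1.0188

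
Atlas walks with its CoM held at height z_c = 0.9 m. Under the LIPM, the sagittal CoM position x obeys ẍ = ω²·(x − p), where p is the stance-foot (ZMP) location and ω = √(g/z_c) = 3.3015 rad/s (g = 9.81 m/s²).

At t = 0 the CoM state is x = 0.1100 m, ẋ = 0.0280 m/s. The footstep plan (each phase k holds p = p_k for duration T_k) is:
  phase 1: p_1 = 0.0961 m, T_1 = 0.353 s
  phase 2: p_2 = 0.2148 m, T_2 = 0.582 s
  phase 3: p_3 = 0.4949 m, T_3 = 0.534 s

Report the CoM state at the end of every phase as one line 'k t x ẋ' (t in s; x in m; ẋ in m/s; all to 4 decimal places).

1 0.3530 0.1328 0.1157
2 0.9350 0.0460 -0.5008
3 1.4690 -1.2813 -5.6958

phase 1: p=0.0961, T=0.353, ωT=1.165429, cosh=1.759544, sinh=1.447756; start (x,ẋ)=(0.110000, 0.028000) → end (x,ẋ)=(0.132836, 0.115706)
phase 2: p=0.2148, T=0.582, ωT=1.921473, cosh=3.488702, sinh=3.342311; start (x,ẋ)=(0.132836, 0.115706) → end (x,ẋ)=(0.045989, -0.500779)
phase 3: p=0.4949, T=0.534, ωT=1.763001, cosh=3.000718, sinh=2.829189; start (x,ẋ)=(0.045989, -0.500779) → end (x,ẋ)=(-1.281294, -5.695783)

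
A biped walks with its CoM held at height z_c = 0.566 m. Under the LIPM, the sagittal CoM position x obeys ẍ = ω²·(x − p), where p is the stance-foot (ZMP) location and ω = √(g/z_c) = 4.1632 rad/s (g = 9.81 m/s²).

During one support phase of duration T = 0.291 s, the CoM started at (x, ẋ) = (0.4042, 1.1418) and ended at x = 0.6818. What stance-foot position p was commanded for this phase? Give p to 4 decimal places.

p = 0.5758

ωT = 4.1632·0.291 = 1.211491; cosh(ωT) = 1.828121, sinh(ωT) = 1.530368
x(T) = p + (x₀−p)·cosh(ωT) + (ẋ₀/ω)·sinh(ωT) ⇒ p·(1 − cosh) = x(T) − x₀·cosh − (ẋ₀/ω)·sinh
numerator   = 0.6818 − (0.4042)·1.828121 − (1.1418/4.1632)·1.530368 = -0.476846
denominator = 1 − 1.828121 = -0.828121
p = -0.476846 / -0.828121 = 0.5758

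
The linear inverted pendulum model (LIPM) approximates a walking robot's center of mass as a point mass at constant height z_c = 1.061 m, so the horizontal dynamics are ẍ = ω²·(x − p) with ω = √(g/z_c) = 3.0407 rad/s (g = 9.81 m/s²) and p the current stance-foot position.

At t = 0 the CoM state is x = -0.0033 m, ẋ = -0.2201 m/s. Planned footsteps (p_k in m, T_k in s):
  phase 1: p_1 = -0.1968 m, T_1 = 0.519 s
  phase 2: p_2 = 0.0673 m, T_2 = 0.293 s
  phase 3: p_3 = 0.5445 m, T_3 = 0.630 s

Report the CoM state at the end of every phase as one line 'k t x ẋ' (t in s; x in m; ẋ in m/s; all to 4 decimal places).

phase 1: p=-0.1968, T=0.519, ωT=1.578123, cosh=2.526108, sinh=2.319746; start (x,ẋ)=(-0.003300, -0.220100) → end (x,ẋ)=(0.124088, 0.808885)
phase 2: p=0.0673, T=0.293, ωT=0.890925, cosh=1.423830, sinh=1.013554; start (x,ẋ)=(0.124088, 0.808885) → end (x,ẋ)=(0.417781, 1.326730)
phase 3: p=0.5445, T=0.630, ωT=1.915641, cosh=3.469269, sinh=3.322022; start (x,ẋ)=(0.417781, 1.326730) → end (x,ẋ)=(1.554355, 3.322761)

1 0.5190 0.1241 0.8089
2 0.8120 0.4178 1.3267
3 1.4420 1.5544 3.3228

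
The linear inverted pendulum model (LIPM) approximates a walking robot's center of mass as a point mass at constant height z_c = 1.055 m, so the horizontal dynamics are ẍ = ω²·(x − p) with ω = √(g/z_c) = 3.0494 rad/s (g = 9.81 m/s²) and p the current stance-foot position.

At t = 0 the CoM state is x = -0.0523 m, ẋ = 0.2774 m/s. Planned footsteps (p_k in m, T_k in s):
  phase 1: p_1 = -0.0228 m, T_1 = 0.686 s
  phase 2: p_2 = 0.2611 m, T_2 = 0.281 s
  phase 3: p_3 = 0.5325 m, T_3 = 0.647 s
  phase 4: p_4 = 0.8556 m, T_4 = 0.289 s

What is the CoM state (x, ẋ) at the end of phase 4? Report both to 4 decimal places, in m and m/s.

phase 1: p=-0.0228, T=0.686, ωT=2.091888, cosh=4.111825, sinh=3.988372; start (x,ẋ)=(-0.052300, 0.277400) → end (x,ẋ)=(0.218718, 0.781837)
phase 2: p=0.2611, T=0.281, ωT=0.856881, cosh=1.390143, sinh=0.965659; start (x,ẋ)=(0.218718, 0.781837) → end (x,ẋ)=(0.449769, 0.962065)
phase 3: p=0.5325, T=0.647, ωT=1.972962, cosh=3.665495, sinh=3.526451; start (x,ẋ)=(0.449769, 0.962065) → end (x,ẋ)=(1.341821, 2.636792)
phase 4: p=0.8556, T=0.289, ωT=0.881277, cosh=1.414117, sinh=0.999863; start (x,ẋ)=(1.341821, 2.636792) → end (x,ẋ)=(2.407747, 5.211212)

x = 2.4077, ẋ = 5.2112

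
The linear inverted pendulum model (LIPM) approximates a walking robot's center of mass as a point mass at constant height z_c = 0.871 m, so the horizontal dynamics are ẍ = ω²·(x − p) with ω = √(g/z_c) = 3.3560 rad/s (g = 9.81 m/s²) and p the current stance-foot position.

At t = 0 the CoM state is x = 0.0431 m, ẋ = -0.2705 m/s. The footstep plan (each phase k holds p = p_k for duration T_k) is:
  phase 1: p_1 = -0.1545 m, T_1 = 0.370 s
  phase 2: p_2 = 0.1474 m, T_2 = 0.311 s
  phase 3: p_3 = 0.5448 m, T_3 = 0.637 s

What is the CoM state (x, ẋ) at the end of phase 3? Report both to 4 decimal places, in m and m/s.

phase 1: p=-0.1545, T=0.370, ωT=1.241720, cosh=1.875225, sinh=1.586338; start (x,ẋ)=(0.043100, -0.270500) → end (x,ẋ)=(0.088183, 0.544725)
phase 2: p=0.1474, T=0.311, ωT=1.043716, cosh=1.595947, sinh=1.243803; start (x,ẋ)=(0.088183, 0.544725) → end (x,ẋ)=(0.254778, 0.622166)
phase 3: p=0.5448, T=0.637, ωT=2.137772, cosh=4.299220, sinh=4.181302; start (x,ẋ)=(0.254778, 0.622166) → end (x,ẋ)=(0.073101, -1.394888)

x = 0.0731, ẋ = -1.3949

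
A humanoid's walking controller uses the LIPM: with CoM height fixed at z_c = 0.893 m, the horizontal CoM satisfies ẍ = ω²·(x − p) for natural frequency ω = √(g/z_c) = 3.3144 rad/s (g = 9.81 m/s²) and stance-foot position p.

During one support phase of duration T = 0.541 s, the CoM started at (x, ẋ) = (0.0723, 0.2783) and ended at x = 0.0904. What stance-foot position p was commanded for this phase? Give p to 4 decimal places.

ωT = 3.3144·0.541 = 1.793090; cosh(ωT) = 3.087218, sinh(ωT) = 2.920773
x(T) = p + (x₀−p)·cosh(ωT) + (ẋ₀/ω)·sinh(ωT) ⇒ p·(1 − cosh) = x(T) − x₀·cosh − (ẋ₀/ω)·sinh
numerator   = 0.0904 − (0.0723)·3.087218 − (0.2783/3.3144)·2.920773 = -0.378054
denominator = 1 − 3.087218 = -2.087218
p = -0.378054 / -2.087218 = 0.1811

p = 0.1811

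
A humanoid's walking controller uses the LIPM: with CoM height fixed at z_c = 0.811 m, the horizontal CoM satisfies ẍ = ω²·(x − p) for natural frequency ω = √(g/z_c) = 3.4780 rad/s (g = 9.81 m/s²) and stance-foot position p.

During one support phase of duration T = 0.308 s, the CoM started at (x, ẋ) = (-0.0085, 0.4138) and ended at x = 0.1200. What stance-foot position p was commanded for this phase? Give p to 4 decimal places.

p = 0.0308

ωT = 3.4780·0.308 = 1.071224; cosh(ωT) = 1.630770, sinh(ωT) = 1.288181
x(T) = p + (x₀−p)·cosh(ωT) + (ẋ₀/ω)·sinh(ωT) ⇒ p·(1 − cosh) = x(T) − x₀·cosh − (ẋ₀/ω)·sinh
numerator   = 0.1200 − (-0.0085)·1.630770 − (0.4138/3.4780)·1.288181 = -0.019402
denominator = 1 − 1.630770 = -0.630770
p = -0.019402 / -0.630770 = 0.0308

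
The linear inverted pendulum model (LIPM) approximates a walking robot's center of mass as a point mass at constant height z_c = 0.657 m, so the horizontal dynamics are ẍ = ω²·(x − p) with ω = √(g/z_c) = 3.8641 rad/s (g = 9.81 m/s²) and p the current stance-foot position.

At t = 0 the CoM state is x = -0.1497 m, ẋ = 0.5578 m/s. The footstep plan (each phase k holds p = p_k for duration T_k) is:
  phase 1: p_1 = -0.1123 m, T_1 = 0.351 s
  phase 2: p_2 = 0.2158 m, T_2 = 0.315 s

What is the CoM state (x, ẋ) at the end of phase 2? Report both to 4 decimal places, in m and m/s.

x = 0.3074, ẋ = 0.7827

phase 1: p=-0.1123, T=0.351, ωT=1.356299, cosh=2.069706, sinh=1.812094; start (x,ẋ)=(-0.149700, 0.557800) → end (x,ẋ)=(0.071877, 0.892603)
phase 2: p=0.2158, T=0.315, ωT=1.217191, cosh=1.836874, sinh=1.540814; start (x,ẋ)=(0.071877, 0.892603) → end (x,ẋ)=(0.307358, 0.782702)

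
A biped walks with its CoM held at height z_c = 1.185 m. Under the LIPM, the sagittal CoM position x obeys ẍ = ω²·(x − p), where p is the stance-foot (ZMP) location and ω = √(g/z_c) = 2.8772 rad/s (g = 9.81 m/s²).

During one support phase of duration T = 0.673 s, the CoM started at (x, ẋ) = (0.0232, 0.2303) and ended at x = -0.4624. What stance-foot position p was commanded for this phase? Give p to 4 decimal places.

p = 0.3215

ωT = 2.8772·0.673 = 1.936356; cosh(ωT) = 3.538833, sinh(ωT) = 3.394604
x(T) = p + (x₀−p)·cosh(ωT) + (ẋ₀/ω)·sinh(ωT) ⇒ p·(1 − cosh) = x(T) − x₀·cosh − (ẋ₀/ω)·sinh
numerator   = -0.4624 − (0.0232)·3.538833 − (0.2303/2.8772)·3.394604 = -0.816216
denominator = 1 − 3.538833 = -2.538833
p = -0.816216 / -2.538833 = 0.3215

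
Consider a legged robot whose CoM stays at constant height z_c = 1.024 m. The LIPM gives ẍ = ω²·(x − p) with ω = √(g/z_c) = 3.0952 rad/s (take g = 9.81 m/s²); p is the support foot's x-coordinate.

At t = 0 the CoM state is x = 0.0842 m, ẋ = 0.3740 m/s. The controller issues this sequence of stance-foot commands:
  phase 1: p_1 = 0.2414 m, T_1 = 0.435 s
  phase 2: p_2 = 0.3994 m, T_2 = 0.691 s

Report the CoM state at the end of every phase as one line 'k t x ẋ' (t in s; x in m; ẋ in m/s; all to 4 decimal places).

1 0.4350 0.1353 -0.1044
2 1.1260 -0.8781 -3.8702

phase 1: p=0.2414, T=0.435, ωT=1.346412, cosh=2.051891, sinh=1.791719; start (x,ẋ)=(0.084200, 0.374000) → end (x,ẋ)=(0.135340, -0.104381)
phase 2: p=0.3994, T=0.691, ωT=2.138783, cosh=4.303450, sinh=4.185652; start (x,ẋ)=(0.135340, -0.104381) → end (x,ẋ)=(-0.878123, -3.870208)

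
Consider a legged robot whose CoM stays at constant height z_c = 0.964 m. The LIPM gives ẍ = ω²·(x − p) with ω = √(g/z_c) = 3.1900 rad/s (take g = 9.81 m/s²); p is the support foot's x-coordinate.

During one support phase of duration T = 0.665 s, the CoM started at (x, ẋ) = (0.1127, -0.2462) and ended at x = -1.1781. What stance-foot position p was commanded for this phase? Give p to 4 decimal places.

ωT = 3.1900·0.665 = 2.121350; cosh(ωT) = 4.231131, sinh(ωT) = 4.111261
x(T) = p + (x₀−p)·cosh(ωT) + (ẋ₀/ω)·sinh(ωT) ⇒ p·(1 − cosh) = x(T) − x₀·cosh − (ẋ₀/ω)·sinh
numerator   = -1.1781 − (0.1127)·4.231131 − (-0.2462/3.1900)·4.111261 = -1.337647
denominator = 1 − 4.231131 = -3.231131
p = -1.337647 / -3.231131 = 0.4140

p = 0.4140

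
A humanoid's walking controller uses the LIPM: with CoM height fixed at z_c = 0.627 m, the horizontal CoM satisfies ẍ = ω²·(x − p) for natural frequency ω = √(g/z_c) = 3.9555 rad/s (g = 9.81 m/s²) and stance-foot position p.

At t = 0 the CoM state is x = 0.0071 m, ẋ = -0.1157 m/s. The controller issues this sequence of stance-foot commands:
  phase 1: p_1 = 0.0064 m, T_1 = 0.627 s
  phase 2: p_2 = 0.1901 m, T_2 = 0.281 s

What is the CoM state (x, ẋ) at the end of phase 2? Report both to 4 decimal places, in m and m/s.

phase 1: p=0.0064, T=0.627, ωT=2.480098, cosh=6.013088, sinh=5.929353; start (x,ẋ)=(0.007100, -0.115700) → end (x,ẋ)=(-0.162827, -0.679297)
phase 2: p=0.1901, T=0.281, ωT=1.111495, cosh=1.683983, sinh=1.354917; start (x,ẋ)=(-0.162827, -0.679297) → end (x,ẋ)=(-0.636909, -3.035391)

x = -0.6369, ẋ = -3.0354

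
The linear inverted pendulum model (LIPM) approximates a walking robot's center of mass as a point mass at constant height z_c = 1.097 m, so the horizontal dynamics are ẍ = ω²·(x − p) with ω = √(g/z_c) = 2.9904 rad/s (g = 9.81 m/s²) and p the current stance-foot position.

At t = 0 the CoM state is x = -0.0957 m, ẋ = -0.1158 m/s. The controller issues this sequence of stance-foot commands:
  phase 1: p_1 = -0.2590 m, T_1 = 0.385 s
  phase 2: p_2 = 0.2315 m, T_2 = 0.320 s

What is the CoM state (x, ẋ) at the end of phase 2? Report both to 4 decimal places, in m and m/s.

x = 0.0239, ẋ = -0.1309

phase 1: p=-0.2590, T=0.385, ωT=1.151304, cosh=1.739269, sinh=1.423045; start (x,ẋ)=(-0.095700, -0.115800) → end (x,ẋ)=(-0.030083, 0.493511)
phase 2: p=0.2315, T=0.320, ωT=0.956928, cosh=1.493878, sinh=1.109807; start (x,ẋ)=(-0.030083, 0.493511) → end (x,ẋ)=(0.023880, -0.130888)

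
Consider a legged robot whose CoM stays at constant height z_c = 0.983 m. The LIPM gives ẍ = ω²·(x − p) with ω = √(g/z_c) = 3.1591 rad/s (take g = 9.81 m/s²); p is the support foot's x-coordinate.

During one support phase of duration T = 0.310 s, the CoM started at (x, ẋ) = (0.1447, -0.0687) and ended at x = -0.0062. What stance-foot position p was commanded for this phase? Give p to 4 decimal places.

p = 0.3875

ωT = 3.1591·0.310 = 0.979321; cosh(ωT) = 1.519107, sinh(ωT) = 1.143541
x(T) = p + (x₀−p)·cosh(ωT) + (ẋ₀/ω)·sinh(ωT) ⇒ p·(1 − cosh) = x(T) − x₀·cosh − (ẋ₀/ω)·sinh
numerator   = -0.0062 − (0.1447)·1.519107 − (-0.0687/3.1591)·1.143541 = -0.201147
denominator = 1 − 1.519107 = -0.519107
p = -0.201147 / -0.519107 = 0.3875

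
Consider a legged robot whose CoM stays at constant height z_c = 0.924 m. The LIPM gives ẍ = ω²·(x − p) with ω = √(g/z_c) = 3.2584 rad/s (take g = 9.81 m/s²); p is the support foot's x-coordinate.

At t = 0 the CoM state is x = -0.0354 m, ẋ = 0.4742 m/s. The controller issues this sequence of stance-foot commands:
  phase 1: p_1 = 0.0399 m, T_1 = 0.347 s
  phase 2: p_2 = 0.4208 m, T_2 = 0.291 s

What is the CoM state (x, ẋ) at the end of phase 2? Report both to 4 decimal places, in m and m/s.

x = 0.1224, ẋ = -0.4014

phase 1: p=0.0399, T=0.347, ωT=1.130665, cosh=1.710267, sinh=1.387448; start (x,ẋ)=(-0.035400, 0.474200) → end (x,ẋ)=(0.113034, 0.470588)
phase 2: p=0.4208, T=0.291, ωT=0.948194, cosh=1.484243, sinh=1.096803; start (x,ẋ)=(0.113034, 0.470588) → end (x,ẋ)=(0.122405, -0.401433)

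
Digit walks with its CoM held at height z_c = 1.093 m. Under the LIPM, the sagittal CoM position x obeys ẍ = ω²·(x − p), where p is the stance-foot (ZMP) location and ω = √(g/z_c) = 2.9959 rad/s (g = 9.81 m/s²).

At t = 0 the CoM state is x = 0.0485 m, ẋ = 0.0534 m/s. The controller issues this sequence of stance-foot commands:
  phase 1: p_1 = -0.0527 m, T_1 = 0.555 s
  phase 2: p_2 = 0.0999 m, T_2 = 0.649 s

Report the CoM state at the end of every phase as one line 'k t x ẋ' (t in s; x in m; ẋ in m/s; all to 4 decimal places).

phase 1: p=-0.0527, T=0.555, ωT=1.662724, cosh=2.731641, sinh=2.542019; start (x,ẋ)=(0.048500, 0.053400) → end (x,ẋ)=(0.269052, 0.916572)
phase 2: p=0.0999, T=0.649, ωT=1.944339, cosh=3.566047, sinh=3.422965; start (x,ẋ)=(0.269052, 0.916572) → end (x,ẋ)=(1.750332, 5.003167)

1 0.5550 0.2691 0.9166
2 1.2040 1.7503 5.0032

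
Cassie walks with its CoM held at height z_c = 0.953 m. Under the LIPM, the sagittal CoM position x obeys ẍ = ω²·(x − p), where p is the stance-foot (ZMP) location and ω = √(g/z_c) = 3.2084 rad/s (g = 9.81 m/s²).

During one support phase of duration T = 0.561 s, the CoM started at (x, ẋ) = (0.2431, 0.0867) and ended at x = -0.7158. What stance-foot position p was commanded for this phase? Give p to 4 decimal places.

p = 0.7359

ωT = 3.2084·0.561 = 1.799912; cosh(ωT) = 3.107215, sinh(ωT) = 2.941902
x(T) = p + (x₀−p)·cosh(ωT) + (ẋ₀/ω)·sinh(ωT) ⇒ p·(1 − cosh) = x(T) − x₀·cosh − (ẋ₀/ω)·sinh
numerator   = -0.7158 − (0.2431)·3.107215 − (0.0867/3.2084)·2.941902 = -1.550663
denominator = 1 − 3.107215 = -2.107215
p = -1.550663 / -2.107215 = 0.7359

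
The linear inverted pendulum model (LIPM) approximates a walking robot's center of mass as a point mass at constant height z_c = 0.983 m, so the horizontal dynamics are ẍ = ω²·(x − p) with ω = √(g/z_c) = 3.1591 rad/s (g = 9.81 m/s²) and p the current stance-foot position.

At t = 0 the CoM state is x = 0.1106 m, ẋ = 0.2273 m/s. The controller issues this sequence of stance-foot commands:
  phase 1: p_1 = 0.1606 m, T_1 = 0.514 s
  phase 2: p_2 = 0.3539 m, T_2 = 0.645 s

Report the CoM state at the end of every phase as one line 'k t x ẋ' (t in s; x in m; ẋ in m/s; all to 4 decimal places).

phase 1: p=0.1606, T=0.514, ωT=1.623777, cosh=2.634683, sinh=2.437531; start (x,ẋ)=(0.110600, 0.227300) → end (x,ẋ)=(0.204248, 0.213843)
phase 2: p=0.3539, T=0.645, ωT=2.037619, cosh=3.901331, sinh=3.770992; start (x,ẋ)=(0.204248, 0.213843) → end (x,ẋ)=(0.025322, -0.948518)

1 0.5140 0.2042 0.2138
2 1.1590 0.0253 -0.9485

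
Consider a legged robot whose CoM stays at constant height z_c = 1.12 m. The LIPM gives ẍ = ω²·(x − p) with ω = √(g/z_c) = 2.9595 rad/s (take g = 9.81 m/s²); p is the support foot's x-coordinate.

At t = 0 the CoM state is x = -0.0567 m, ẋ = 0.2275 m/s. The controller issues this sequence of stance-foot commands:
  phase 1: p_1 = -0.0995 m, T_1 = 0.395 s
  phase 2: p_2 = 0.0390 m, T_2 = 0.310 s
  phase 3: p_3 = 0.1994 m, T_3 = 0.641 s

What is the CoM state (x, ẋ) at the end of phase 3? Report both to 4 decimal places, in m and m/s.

x = 1.7063, ẋ = 4.5573

phase 1: p=-0.0995, T=0.395, ωT=1.169002, cosh=1.764728, sinh=1.454052; start (x,ẋ)=(-0.056700, 0.227500) → end (x,ẋ)=(0.087805, 0.585656)
phase 2: p=0.0390, T=0.310, ωT=0.917445, cosh=1.451213, sinh=1.051674; start (x,ẋ)=(0.087805, 0.585656) → end (x,ẋ)=(0.317942, 1.001813)
phase 3: p=0.1994, T=0.641, ωT=1.897039, cosh=3.408071, sinh=3.258059; start (x,ẋ)=(0.317942, 1.001813) → end (x,ẋ)=(1.706278, 4.557260)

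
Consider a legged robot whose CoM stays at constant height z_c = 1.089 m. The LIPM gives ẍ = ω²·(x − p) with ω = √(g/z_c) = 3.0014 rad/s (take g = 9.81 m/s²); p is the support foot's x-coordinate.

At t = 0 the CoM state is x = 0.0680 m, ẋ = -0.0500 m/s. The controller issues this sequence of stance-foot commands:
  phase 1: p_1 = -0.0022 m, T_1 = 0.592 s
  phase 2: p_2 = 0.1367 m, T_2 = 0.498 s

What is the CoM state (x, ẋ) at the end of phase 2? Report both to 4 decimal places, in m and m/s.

x = 0.5186, ẋ = 1.2299

phase 1: p=-0.0022, T=0.592, ωT=1.776829, cosh=3.040128, sinh=2.870954; start (x,ẋ)=(0.068000, -0.050000) → end (x,ẋ)=(0.163390, 0.452899)
phase 2: p=0.1367, T=0.498, ωT=1.494697, cosh=2.341151, sinh=2.116835; start (x,ẋ)=(0.163390, 0.452899) → end (x,ẋ)=(0.518607, 1.229879)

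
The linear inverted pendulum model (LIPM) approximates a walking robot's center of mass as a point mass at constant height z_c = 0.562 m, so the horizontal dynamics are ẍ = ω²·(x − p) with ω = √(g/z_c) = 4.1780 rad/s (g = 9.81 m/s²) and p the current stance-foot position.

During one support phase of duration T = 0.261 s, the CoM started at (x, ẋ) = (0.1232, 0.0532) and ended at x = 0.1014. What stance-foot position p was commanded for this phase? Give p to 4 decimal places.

ωT = 4.1780·0.261 = 1.090458; cosh(ωT) = 1.655850, sinh(ωT) = 1.319787
x(T) = p + (x₀−p)·cosh(ωT) + (ẋ₀/ω)·sinh(ωT) ⇒ p·(1 − cosh) = x(T) − x₀·cosh − (ẋ₀/ω)·sinh
numerator   = 0.1014 − (0.1232)·1.655850 − (0.0532/4.1780)·1.319787 = -0.119406
denominator = 1 − 1.655850 = -0.655850
p = -0.119406 / -0.655850 = 0.1821

p = 0.1821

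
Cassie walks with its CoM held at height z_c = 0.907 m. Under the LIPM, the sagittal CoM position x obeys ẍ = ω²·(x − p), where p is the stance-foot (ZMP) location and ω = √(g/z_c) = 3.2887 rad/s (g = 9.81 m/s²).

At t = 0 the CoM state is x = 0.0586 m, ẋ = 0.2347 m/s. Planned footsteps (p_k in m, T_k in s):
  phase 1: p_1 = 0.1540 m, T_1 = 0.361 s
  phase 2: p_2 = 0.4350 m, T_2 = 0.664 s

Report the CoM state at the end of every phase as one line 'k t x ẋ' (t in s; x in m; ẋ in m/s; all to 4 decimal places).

phase 1: p=0.1540, T=0.361, ωT=1.187221, cosh=1.791513, sinh=1.486445; start (x,ẋ)=(0.058600, 0.234700) → end (x,ẋ)=(0.089171, -0.045892)
phase 2: p=0.4350, T=0.664, ωT=2.183697, cosh=4.495847, sinh=4.383223; start (x,ẋ)=(0.089171, -0.045892) → end (x,ẋ)=(-1.180961, -5.191490)

1 0.3610 0.0892 -0.0459
2 1.0250 -1.1810 -5.1915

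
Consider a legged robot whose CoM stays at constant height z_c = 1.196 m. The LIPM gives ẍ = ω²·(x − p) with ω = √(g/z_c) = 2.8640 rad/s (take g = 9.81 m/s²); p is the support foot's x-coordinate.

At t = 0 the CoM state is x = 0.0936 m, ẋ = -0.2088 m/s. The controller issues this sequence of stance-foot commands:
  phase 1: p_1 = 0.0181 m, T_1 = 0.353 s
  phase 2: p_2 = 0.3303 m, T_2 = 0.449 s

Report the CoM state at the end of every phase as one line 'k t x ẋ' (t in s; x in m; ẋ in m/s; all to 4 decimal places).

1 0.3530 0.0487 -0.0671
2 0.8020 -0.2573 -1.4784

phase 1: p=0.0181, T=0.353, ωT=1.010992, cosh=1.556092, sinh=1.192234; start (x,ẋ)=(0.093600, -0.208800) → end (x,ẋ)=(0.048665, -0.067113)
phase 2: p=0.3303, T=0.449, ωT=1.285936, cosh=1.947222, sinh=1.670831; start (x,ẋ)=(0.048665, -0.067113) → end (x,ẋ)=(-0.257259, -1.478380)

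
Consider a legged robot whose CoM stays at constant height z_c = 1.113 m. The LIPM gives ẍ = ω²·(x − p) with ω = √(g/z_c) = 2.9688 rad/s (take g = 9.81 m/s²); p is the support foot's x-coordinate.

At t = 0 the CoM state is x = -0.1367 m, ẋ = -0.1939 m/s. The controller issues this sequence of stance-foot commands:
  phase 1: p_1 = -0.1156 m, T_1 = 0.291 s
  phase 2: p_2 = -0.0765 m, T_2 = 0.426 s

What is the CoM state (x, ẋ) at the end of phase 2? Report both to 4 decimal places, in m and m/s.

x = -0.5117, ẋ = -1.2749

phase 1: p=-0.1156, T=0.291, ωT=0.863921, cosh=1.396975, sinh=0.975469; start (x,ẋ)=(-0.136700, -0.193900) → end (x,ẋ)=(-0.208787, -0.331979)
phase 2: p=-0.0765, T=0.426, ωT=1.264709, cosh=1.912191, sinh=1.629870; start (x,ẋ)=(-0.208787, -0.331979) → end (x,ẋ)=(-0.511713, -1.274909)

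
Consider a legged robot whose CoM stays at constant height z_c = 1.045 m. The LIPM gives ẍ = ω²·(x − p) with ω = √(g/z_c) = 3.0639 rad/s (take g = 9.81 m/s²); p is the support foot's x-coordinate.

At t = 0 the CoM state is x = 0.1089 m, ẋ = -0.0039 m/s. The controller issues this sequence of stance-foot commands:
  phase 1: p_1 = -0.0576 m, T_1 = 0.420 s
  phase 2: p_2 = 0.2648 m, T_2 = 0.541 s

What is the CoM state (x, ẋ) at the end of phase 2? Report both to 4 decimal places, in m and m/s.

x = 0.9624, ẋ = 2.2985

phase 1: p=-0.0576, T=0.420, ωT=1.286838, cosh=1.948730, sinh=1.672588; start (x,ẋ)=(0.108900, -0.003900) → end (x,ẋ)=(0.264735, 0.845653)
phase 2: p=0.2648, T=0.541, ωT=1.657570, cosh=2.718574, sinh=2.527972; start (x,ẋ)=(0.264735, 0.845653) → end (x,ẋ)=(0.962356, 2.298462)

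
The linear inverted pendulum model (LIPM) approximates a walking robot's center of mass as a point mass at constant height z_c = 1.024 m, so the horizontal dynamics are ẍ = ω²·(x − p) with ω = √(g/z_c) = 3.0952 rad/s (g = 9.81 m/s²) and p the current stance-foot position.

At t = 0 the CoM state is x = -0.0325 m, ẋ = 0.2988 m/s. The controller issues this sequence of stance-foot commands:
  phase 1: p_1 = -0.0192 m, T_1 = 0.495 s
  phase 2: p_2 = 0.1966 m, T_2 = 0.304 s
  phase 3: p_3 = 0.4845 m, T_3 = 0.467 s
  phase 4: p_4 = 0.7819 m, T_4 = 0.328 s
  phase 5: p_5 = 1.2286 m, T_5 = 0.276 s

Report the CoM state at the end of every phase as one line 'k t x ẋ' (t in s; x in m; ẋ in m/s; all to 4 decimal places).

1 0.4950 0.1615 0.6329
2 0.7990 0.3669 0.8165
3 1.2660 0.7498 1.0994
4 1.5940 1.1576 1.5973
5 1.8700 1.6266 2.0051

phase 1: p=-0.0192, T=0.495, ωT=1.532124, cosh=2.422036, sinh=2.205960; start (x,ẋ)=(-0.032500, 0.298800) → end (x,ẋ)=(0.161543, 0.632894)
phase 2: p=0.1966, T=0.304, ωT=0.940941, cosh=1.476326, sinh=1.086065; start (x,ẋ)=(0.161543, 0.632894) → end (x,ẋ)=(0.366918, 0.816509)
phase 3: p=0.4845, T=0.467, ωT=1.445458, cosh=2.239718, sinh=2.004080; start (x,ẋ)=(0.366918, 0.816509) → end (x,ẋ)=(0.749823, 1.099386)
phase 4: p=0.7819, T=0.328, ωT=1.015226, cosh=1.561153, sinh=1.198833; start (x,ẋ)=(0.749823, 1.099386) → end (x,ẋ)=(1.157637, 1.597283)
phase 5: p=1.2286, T=0.276, ωT=0.854275, cosh=1.387631, sinh=0.962040; start (x,ẋ)=(1.157637, 1.597283) → end (x,ẋ)=(1.626591, 2.005132)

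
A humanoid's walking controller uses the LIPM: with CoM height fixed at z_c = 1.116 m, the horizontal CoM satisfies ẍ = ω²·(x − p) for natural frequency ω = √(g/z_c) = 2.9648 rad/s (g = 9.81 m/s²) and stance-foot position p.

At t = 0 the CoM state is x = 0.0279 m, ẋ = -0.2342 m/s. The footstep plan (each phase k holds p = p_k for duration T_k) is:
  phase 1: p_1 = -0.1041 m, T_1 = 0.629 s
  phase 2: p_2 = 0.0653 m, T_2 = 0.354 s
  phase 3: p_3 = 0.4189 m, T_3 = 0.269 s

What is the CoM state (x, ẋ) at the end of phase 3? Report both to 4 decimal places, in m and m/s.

x = 0.4837, ẋ = 0.7283

phase 1: p=-0.1041, T=0.629, ωT=1.864859, cosh=3.304972, sinh=3.150054; start (x,ẋ)=(0.027900, -0.234200) → end (x,ẋ)=(0.083322, 0.458761)
phase 2: p=0.0653, T=0.354, ωT=1.049539, cosh=1.603217, sinh=1.253118; start (x,ẋ)=(0.083322, 0.458761) → end (x,ẋ)=(0.288096, 0.802451)
phase 3: p=0.4189, T=0.269, ωT=0.797531, cosh=1.335246, sinh=0.884807; start (x,ẋ)=(0.288096, 0.802451) → end (x,ẋ)=(0.483726, 0.728335)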